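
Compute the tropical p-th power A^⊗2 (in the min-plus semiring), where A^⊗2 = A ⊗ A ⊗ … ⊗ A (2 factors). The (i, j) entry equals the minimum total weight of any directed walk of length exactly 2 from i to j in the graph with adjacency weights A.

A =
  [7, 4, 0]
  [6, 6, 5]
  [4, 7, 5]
A^⊗2 =
  [4, 7, 5]
  [9, 10, 6]
  [9, 8, 4]

Each entry (A^⊗2)_ij equals the minimum over all length-2 walks i = v_0 → v_1 → … → v_2 = j of Σ_t A[v_t][v_{t+1}]. For example, for (i, j) = (0, 2) we minimise over 3 possible intermediate vertex sequences; the minimum is 5, attained along the walk 0 → 2 → 2.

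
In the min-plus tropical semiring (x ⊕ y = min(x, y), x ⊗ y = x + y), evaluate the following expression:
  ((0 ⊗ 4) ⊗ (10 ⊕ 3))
((0 ⊗ 4) ⊗ (10 ⊕ 3)) = 7

Expand innermost to outermost. Recall ⊕ takes the minimum of its arguments and ⊗ takes their sum. Working out the expression ((0 ⊗ 4) ⊗ (10 ⊕ 3)) gives 7.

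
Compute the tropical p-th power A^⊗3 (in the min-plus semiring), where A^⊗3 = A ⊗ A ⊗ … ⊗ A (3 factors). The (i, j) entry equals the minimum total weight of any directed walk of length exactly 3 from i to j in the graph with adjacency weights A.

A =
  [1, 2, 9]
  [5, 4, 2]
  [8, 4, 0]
A^⊗3 =
  [3, 4, 4]
  [7, 6, 2]
  [8, 4, 0]

Each entry (A^⊗3)_ij equals the minimum over all length-3 walks i = v_0 → v_1 → … → v_3 = j of Σ_t A[v_t][v_{t+1}]. For example, for (i, j) = (0, 2) we minimise over 9 possible intermediate vertex sequences; the minimum is 4, attained along the walk 0 → 1 → 2 → 2.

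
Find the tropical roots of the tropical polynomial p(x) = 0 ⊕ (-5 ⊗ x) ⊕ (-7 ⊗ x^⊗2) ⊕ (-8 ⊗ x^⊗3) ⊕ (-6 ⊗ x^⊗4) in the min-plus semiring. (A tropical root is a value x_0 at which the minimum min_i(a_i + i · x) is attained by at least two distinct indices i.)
Roots: {-2, 1, 2, 5}

Each tropical root is a break point of the lower envelope of the lines y = a_i + i · x (there are 5 lines, with slopes 0, 1, ..., 4). Only the lines that attain the minimum somewhere contribute to roots; other lines are dominated. Here the surviving (envelope) indices are i = 4, i = 3, i = 2, i = 1, i = 0.
Intersections between consecutive envelope lines give the roots: for adjacent envelope indices i < j the intersection is x = (a_i − a_j) / (j − i). Reading off the sorted break points: {-2, 1, 2, 5}.
Verification: at each break x_0, at least two indices attain the minimum of min_i(a_i + i · x_0).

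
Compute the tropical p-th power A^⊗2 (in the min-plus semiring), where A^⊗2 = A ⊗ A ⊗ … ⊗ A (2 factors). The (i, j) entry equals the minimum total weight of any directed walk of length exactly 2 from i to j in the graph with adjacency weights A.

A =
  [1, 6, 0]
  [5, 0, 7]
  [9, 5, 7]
A^⊗2 =
  [2, 5, 1]
  [5, 0, 5]
  [10, 5, 9]

Each entry (A^⊗2)_ij equals the minimum over all length-2 walks i = v_0 → v_1 → … → v_2 = j of Σ_t A[v_t][v_{t+1}]. For example, for (i, j) = (0, 2) we minimise over 3 possible intermediate vertex sequences; the minimum is 1, attained along the walk 0 → 0 → 2.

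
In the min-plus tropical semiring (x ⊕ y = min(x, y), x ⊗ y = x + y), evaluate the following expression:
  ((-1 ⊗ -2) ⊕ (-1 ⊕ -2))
((-1 ⊗ -2) ⊕ (-1 ⊕ -2)) = -3

Expand innermost to outermost. Recall ⊕ takes the minimum of its arguments and ⊗ takes their sum. Working out the expression ((-1 ⊗ -2) ⊕ (-1 ⊕ -2)) gives -3.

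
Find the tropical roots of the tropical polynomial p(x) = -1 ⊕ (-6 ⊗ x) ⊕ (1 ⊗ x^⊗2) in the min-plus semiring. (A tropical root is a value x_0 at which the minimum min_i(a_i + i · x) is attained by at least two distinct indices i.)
Roots: {-7, 5}

Each tropical root is a break point of the lower envelope of the lines y = a_i + i · x (there are 3 lines, with slopes 0, 1, ..., 2). Only the lines that attain the minimum somewhere contribute to roots; other lines are dominated. Here the surviving (envelope) indices are i = 2, i = 1, i = 0.
Intersections between consecutive envelope lines give the roots: for adjacent envelope indices i < j the intersection is x = (a_i − a_j) / (j − i). Reading off the sorted break points: {-7, 5}.
Verification: at each break x_0, at least two indices attain the minimum of min_i(a_i + i · x_0).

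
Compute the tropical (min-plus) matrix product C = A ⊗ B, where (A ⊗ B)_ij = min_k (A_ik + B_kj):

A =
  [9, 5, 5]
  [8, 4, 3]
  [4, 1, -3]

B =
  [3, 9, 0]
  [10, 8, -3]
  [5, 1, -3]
A ⊗ B =
  [10, 6, 2]
  [8, 4, 0]
  [2, -2, -6]

Apply the min-plus product entry-by-entry:
  C[0][0] = min over k of (A[0][0] + B[0][0] = 9 + 3 = 12, A[0][1] + B[1][0] = 5 + 10 = 15, A[0][2] + B[2][0] = 5 + 5 = 10) = 10 (attained at k = 2)
  C[0][1] = min over k of (A[0][0] + B[0][1] = 9 + 9 = 18, A[0][1] + B[1][1] = 5 + 8 = 13, A[0][2] + B[2][1] = 5 + 1 = 6) = 6 (attained at k = 2)
  C[0][2] = min over k of (A[0][0] + B[0][2] = 9 + 0 = 9, A[0][1] + B[1][2] = 5 + -3 = 2, A[0][2] + B[2][2] = 5 + -3 = 2) = 2 (attained at k = 1)
  C[1][0] = min over k of (A[1][0] + B[0][0] = 8 + 3 = 11, A[1][1] + B[1][0] = 4 + 10 = 14, A[1][2] + B[2][0] = 3 + 5 = 8) = 8 (attained at k = 2)
  C[1][1] = min over k of (A[1][0] + B[0][1] = 8 + 9 = 17, A[1][1] + B[1][1] = 4 + 8 = 12, A[1][2] + B[2][1] = 3 + 1 = 4) = 4 (attained at k = 2)
  C[1][2] = min over k of (A[1][0] + B[0][2] = 8 + 0 = 8, A[1][1] + B[1][2] = 4 + -3 = 1, A[1][2] + B[2][2] = 3 + -3 = 0) = 0 (attained at k = 2)
  C[2][0] = min over k of (A[2][0] + B[0][0] = 4 + 3 = 7, A[2][1] + B[1][0] = 1 + 10 = 11, A[2][2] + B[2][0] = -3 + 5 = 2) = 2 (attained at k = 2)
  C[2][1] = min over k of (A[2][0] + B[0][1] = 4 + 9 = 13, A[2][1] + B[1][1] = 1 + 8 = 9, A[2][2] + B[2][1] = -3 + 1 = -2) = -2 (attained at k = 2)
  C[2][2] = min over k of (A[2][0] + B[0][2] = 4 + 0 = 4, A[2][1] + B[1][2] = 1 + -3 = -2, A[2][2] + B[2][2] = -3 + -3 = -6) = -6 (attained at k = 2)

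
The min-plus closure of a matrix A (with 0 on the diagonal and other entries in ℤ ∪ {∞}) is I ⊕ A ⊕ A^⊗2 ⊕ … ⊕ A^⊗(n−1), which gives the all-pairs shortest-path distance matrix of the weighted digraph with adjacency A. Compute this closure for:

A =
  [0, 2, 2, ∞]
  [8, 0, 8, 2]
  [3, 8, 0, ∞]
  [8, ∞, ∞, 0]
Closure =
  [0, 2, 2, 4]
  [8, 0, 8, 2]
  [3, 5, 0, 7]
  [8, 10, 10, 0]

This is the Floyd-Warshall all-pairs shortest-path computation. For each intermediate vertex k = 0, 1, …, 3, update dist[i][j] ← min(dist[i][j], dist[i][k] + dist[k][j]). The final matrix gives, for each (i, j), the minimum total weight of any directed path from i to j (possibly empty when i = j).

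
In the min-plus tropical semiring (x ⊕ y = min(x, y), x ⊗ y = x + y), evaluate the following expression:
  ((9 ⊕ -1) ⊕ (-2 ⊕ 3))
((9 ⊕ -1) ⊕ (-2 ⊕ 3)) = -2

Expand innermost to outermost. Recall ⊕ takes the minimum of its arguments and ⊗ takes their sum. Working out the expression ((9 ⊕ -1) ⊕ (-2 ⊕ 3)) gives -2.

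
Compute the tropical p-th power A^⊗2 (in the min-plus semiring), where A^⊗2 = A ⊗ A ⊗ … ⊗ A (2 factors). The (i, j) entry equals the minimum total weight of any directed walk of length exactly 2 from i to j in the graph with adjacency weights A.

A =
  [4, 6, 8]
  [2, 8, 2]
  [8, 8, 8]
A^⊗2 =
  [8, 10, 8]
  [6, 8, 10]
  [10, 14, 10]

Each entry (A^⊗2)_ij equals the minimum over all length-2 walks i = v_0 → v_1 → … → v_2 = j of Σ_t A[v_t][v_{t+1}]. For example, for (i, j) = (0, 2) we minimise over 3 possible intermediate vertex sequences; the minimum is 8, attained along the walk 0 → 1 → 2.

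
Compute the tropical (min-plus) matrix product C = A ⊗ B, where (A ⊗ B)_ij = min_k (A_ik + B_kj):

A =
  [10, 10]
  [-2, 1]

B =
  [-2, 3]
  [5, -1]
A ⊗ B =
  [8, 9]
  [-4, 0]

Apply the min-plus product entry-by-entry:
  C[0][0] = min over k of (A[0][0] + B[0][0] = 10 + -2 = 8, A[0][1] + B[1][0] = 10 + 5 = 15) = 8 (attained at k = 0)
  C[0][1] = min over k of (A[0][0] + B[0][1] = 10 + 3 = 13, A[0][1] + B[1][1] = 10 + -1 = 9) = 9 (attained at k = 1)
  C[1][0] = min over k of (A[1][0] + B[0][0] = -2 + -2 = -4, A[1][1] + B[1][0] = 1 + 5 = 6) = -4 (attained at k = 0)
  C[1][1] = min over k of (A[1][0] + B[0][1] = -2 + 3 = 1, A[1][1] + B[1][1] = 1 + -1 = 0) = 0 (attained at k = 1)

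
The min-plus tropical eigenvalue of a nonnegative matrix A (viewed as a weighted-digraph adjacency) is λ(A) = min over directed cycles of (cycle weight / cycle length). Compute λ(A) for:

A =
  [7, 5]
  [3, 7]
λ(A) = 4

Enumerate directed cycles and compute their means (weight / length). Sample:
  cycle 0 → 0: weight = 7, length = 1, mean = 7/1 ≈ 7.000
  cycle 1 → 1: weight = 7, length = 1, mean = 7/1 ≈ 7.000
  cycle 0 → 1 → 0: weight = 8, length = 2, mean = 8/2 ≈ 4.000
  cycle 1 → 0 → 1: weight = 8, length = 2, mean = 8/2 ≈ 4.000
Minimum mean = 4.000, attained e.g. along the cycle 0 → 1 → 0 with weight 8 and length 2. So λ(A) = 8/2 = 4.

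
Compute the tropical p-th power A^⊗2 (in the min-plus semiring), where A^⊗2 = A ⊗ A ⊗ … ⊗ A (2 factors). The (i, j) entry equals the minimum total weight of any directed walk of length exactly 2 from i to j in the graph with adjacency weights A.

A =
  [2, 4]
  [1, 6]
A^⊗2 =
  [4, 6]
  [3, 5]

Each entry (A^⊗2)_ij equals the minimum over all length-2 walks i = v_0 → v_1 → … → v_2 = j of Σ_t A[v_t][v_{t+1}]. For example, for (i, j) = (0, 1) we minimise over 2 possible intermediate vertex sequences; the minimum is 6, attained along the walk 0 → 0 → 1.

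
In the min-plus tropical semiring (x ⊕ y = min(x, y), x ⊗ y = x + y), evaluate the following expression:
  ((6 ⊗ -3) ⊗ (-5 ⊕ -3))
((6 ⊗ -3) ⊗ (-5 ⊕ -3)) = -2

Expand innermost to outermost. Recall ⊕ takes the minimum of its arguments and ⊗ takes their sum. Working out the expression ((6 ⊗ -3) ⊗ (-5 ⊕ -3)) gives -2.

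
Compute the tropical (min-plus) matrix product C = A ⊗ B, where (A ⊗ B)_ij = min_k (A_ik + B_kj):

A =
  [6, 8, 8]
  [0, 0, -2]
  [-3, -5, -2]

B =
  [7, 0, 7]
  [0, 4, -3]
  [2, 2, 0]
A ⊗ B =
  [8, 6, 5]
  [0, 0, -3]
  [-5, -3, -8]

Apply the min-plus product entry-by-entry:
  C[0][0] = min over k of (A[0][0] + B[0][0] = 6 + 7 = 13, A[0][1] + B[1][0] = 8 + 0 = 8, A[0][2] + B[2][0] = 8 + 2 = 10) = 8 (attained at k = 1)
  C[0][1] = min over k of (A[0][0] + B[0][1] = 6 + 0 = 6, A[0][1] + B[1][1] = 8 + 4 = 12, A[0][2] + B[2][1] = 8 + 2 = 10) = 6 (attained at k = 0)
  C[0][2] = min over k of (A[0][0] + B[0][2] = 6 + 7 = 13, A[0][1] + B[1][2] = 8 + -3 = 5, A[0][2] + B[2][2] = 8 + 0 = 8) = 5 (attained at k = 1)
  C[1][0] = min over k of (A[1][0] + B[0][0] = 0 + 7 = 7, A[1][1] + B[1][0] = 0 + 0 = 0, A[1][2] + B[2][0] = -2 + 2 = 0) = 0 (attained at k = 1)
  C[1][1] = min over k of (A[1][0] + B[0][1] = 0 + 0 = 0, A[1][1] + B[1][1] = 0 + 4 = 4, A[1][2] + B[2][1] = -2 + 2 = 0) = 0 (attained at k = 0)
  C[1][2] = min over k of (A[1][0] + B[0][2] = 0 + 7 = 7, A[1][1] + B[1][2] = 0 + -3 = -3, A[1][2] + B[2][2] = -2 + 0 = -2) = -3 (attained at k = 1)
  C[2][0] = min over k of (A[2][0] + B[0][0] = -3 + 7 = 4, A[2][1] + B[1][0] = -5 + 0 = -5, A[2][2] + B[2][0] = -2 + 2 = 0) = -5 (attained at k = 1)
  C[2][1] = min over k of (A[2][0] + B[0][1] = -3 + 0 = -3, A[2][1] + B[1][1] = -5 + 4 = -1, A[2][2] + B[2][1] = -2 + 2 = 0) = -3 (attained at k = 0)
  C[2][2] = min over k of (A[2][0] + B[0][2] = -3 + 7 = 4, A[2][1] + B[1][2] = -5 + -3 = -8, A[2][2] + B[2][2] = -2 + 0 = -2) = -8 (attained at k = 1)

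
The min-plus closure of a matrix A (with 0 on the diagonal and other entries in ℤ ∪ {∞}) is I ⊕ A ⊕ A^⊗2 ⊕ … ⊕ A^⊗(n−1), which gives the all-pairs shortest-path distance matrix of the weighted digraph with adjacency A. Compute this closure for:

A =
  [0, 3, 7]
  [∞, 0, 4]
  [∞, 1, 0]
Closure =
  [0, 3, 7]
  [∞, 0, 4]
  [∞, 1, 0]

This is the Floyd-Warshall all-pairs shortest-path computation. For each intermediate vertex k = 0, 1, …, 2, update dist[i][j] ← min(dist[i][j], dist[i][k] + dist[k][j]). The final matrix gives, for each (i, j), the minimum total weight of any directed path from i to j (possibly empty when i = j).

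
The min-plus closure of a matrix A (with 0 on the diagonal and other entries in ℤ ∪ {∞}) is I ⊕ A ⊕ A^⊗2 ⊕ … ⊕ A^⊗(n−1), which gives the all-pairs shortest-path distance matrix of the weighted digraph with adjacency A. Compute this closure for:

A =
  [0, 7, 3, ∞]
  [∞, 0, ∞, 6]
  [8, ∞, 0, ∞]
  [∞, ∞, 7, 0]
Closure =
  [0, 7, 3, 13]
  [21, 0, 13, 6]
  [8, 15, 0, 21]
  [15, 22, 7, 0]

This is the Floyd-Warshall all-pairs shortest-path computation. For each intermediate vertex k = 0, 1, …, 3, update dist[i][j] ← min(dist[i][j], dist[i][k] + dist[k][j]). The final matrix gives, for each (i, j), the minimum total weight of any directed path from i to j (possibly empty when i = j).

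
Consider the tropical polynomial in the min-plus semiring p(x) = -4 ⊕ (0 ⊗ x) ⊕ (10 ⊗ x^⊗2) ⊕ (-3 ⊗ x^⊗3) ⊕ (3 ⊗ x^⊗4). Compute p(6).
p(6) = -4

A tropical monomial a ⊗ x^⊗i evaluates to a + i · x. Evaluating each term at x = 6:
  Term 0 contributes -4 + 0 · 6 = -4
  Term 1 contributes 0 + 1 · 6 = 6
  Term 2 contributes 10 + 2 · 6 = 22
  Term 3 contributes -3 + 3 · 6 = 15
  Term 4 contributes 3 + 4 · 6 = 27
p(6) = ⊕ of these = min[-4, 6, 22, 15, 27] = -4.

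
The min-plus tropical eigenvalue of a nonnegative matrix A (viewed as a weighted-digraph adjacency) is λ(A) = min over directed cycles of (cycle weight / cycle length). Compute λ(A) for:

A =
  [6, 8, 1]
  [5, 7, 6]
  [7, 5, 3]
λ(A) = 3

Enumerate directed cycles and compute their means (weight / length). Sample:
  cycle 0 → 0: weight = 6, length = 1, mean = 6/1 ≈ 6.000
  cycle 1 → 1: weight = 7, length = 1, mean = 7/1 ≈ 7.000
  cycle 2 → 2: weight = 3, length = 1, mean = 3/1 ≈ 3.000
  cycle 0 → 1 → 0: weight = 13, length = 2, mean = 13/2 ≈ 6.500
  cycle 0 → 2 → 0: weight = 8, length = 2, mean = 8/2 ≈ 4.000
  cycle 1 → 0 → 1: weight = 13, length = 2, mean = 13/2 ≈ 6.500
Minimum mean = 3.000, attained e.g. along the cycle 2 → 2 with weight 3 and length 1. So λ(A) = 3/1 = 3.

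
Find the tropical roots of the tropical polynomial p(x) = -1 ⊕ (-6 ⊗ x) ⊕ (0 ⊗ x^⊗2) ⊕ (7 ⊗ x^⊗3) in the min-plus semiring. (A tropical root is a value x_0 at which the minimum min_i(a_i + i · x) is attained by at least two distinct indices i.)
Roots: {-7, -6, 5}

Each tropical root is a break point of the lower envelope of the lines y = a_i + i · x (there are 4 lines, with slopes 0, 1, ..., 3). Only the lines that attain the minimum somewhere contribute to roots; other lines are dominated. Here the surviving (envelope) indices are i = 3, i = 2, i = 1, i = 0.
Intersections between consecutive envelope lines give the roots: for adjacent envelope indices i < j the intersection is x = (a_i − a_j) / (j − i). Reading off the sorted break points: {-7, -6, 5}.
Verification: at each break x_0, at least two indices attain the minimum of min_i(a_i + i · x_0).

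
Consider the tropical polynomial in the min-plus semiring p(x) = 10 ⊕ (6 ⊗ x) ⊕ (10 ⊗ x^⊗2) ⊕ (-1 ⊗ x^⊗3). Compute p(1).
p(1) = 2

A tropical monomial a ⊗ x^⊗i evaluates to a + i · x. Evaluating each term at x = 1:
  Term 0 contributes 10 + 0 · 1 = 10
  Term 1 contributes 6 + 1 · 1 = 7
  Term 2 contributes 10 + 2 · 1 = 12
  Term 3 contributes -1 + 3 · 1 = 2
p(1) = ⊕ of these = min[10, 7, 12, 2] = 2.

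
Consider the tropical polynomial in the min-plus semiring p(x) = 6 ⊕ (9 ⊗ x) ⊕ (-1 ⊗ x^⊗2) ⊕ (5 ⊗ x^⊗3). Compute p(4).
p(4) = 6

A tropical monomial a ⊗ x^⊗i evaluates to a + i · x. Evaluating each term at x = 4:
  Term 0 contributes 6 + 0 · 4 = 6
  Term 1 contributes 9 + 1 · 4 = 13
  Term 2 contributes -1 + 2 · 4 = 7
  Term 3 contributes 5 + 3 · 4 = 17
p(4) = ⊕ of these = min[6, 13, 7, 17] = 6.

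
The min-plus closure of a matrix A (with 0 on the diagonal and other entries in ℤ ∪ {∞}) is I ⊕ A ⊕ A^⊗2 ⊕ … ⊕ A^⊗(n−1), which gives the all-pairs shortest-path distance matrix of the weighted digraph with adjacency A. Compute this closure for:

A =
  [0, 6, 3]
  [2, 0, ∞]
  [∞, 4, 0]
Closure =
  [0, 6, 3]
  [2, 0, 5]
  [6, 4, 0]

This is the Floyd-Warshall all-pairs shortest-path computation. For each intermediate vertex k = 0, 1, …, 2, update dist[i][j] ← min(dist[i][j], dist[i][k] + dist[k][j]). The final matrix gives, for each (i, j), the minimum total weight of any directed path from i to j (possibly empty when i = j).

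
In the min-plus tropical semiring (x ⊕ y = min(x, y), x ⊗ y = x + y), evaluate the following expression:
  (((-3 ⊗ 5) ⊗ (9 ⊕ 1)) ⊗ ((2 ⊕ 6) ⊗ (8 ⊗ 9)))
(((-3 ⊗ 5) ⊗ (9 ⊕ 1)) ⊗ ((2 ⊕ 6) ⊗ (8 ⊗ 9))) = 22

Expand innermost to outermost. Recall ⊕ takes the minimum of its arguments and ⊗ takes their sum. Working out the expression (((-3 ⊗ 5) ⊗ (9 ⊕ 1)) ⊗ ((2 ⊕ 6) ⊗ (8 ⊗ 9))) gives 22.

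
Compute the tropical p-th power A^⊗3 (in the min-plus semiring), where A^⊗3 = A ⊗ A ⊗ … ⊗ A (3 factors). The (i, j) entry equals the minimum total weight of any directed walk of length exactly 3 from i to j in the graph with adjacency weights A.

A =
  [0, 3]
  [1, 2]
A^⊗3 =
  [0, 3]
  [1, 4]

Each entry (A^⊗3)_ij equals the minimum over all length-3 walks i = v_0 → v_1 → … → v_3 = j of Σ_t A[v_t][v_{t+1}]. For example, for (i, j) = (0, 1) we minimise over 4 possible intermediate vertex sequences; the minimum is 3, attained along the walk 0 → 0 → 0 → 1.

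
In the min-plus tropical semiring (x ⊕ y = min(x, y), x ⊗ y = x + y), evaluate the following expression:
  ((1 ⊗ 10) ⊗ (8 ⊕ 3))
((1 ⊗ 10) ⊗ (8 ⊕ 3)) = 14

Expand innermost to outermost. Recall ⊕ takes the minimum of its arguments and ⊗ takes their sum. Working out the expression ((1 ⊗ 10) ⊗ (8 ⊕ 3)) gives 14.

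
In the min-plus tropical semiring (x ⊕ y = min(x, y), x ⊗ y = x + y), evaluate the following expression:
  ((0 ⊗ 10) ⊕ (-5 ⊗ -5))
((0 ⊗ 10) ⊕ (-5 ⊗ -5)) = -10

Expand innermost to outermost. Recall ⊕ takes the minimum of its arguments and ⊗ takes their sum. Working out the expression ((0 ⊗ 10) ⊕ (-5 ⊗ -5)) gives -10.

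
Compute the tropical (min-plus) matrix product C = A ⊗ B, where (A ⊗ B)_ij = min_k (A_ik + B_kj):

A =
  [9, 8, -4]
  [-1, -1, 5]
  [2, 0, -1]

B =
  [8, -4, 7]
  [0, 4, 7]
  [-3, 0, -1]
A ⊗ B =
  [-7, -4, -5]
  [-1, -5, 4]
  [-4, -2, -2]

Apply the min-plus product entry-by-entry:
  C[0][0] = min over k of (A[0][0] + B[0][0] = 9 + 8 = 17, A[0][1] + B[1][0] = 8 + 0 = 8, A[0][2] + B[2][0] = -4 + -3 = -7) = -7 (attained at k = 2)
  C[0][1] = min over k of (A[0][0] + B[0][1] = 9 + -4 = 5, A[0][1] + B[1][1] = 8 + 4 = 12, A[0][2] + B[2][1] = -4 + 0 = -4) = -4 (attained at k = 2)
  C[0][2] = min over k of (A[0][0] + B[0][2] = 9 + 7 = 16, A[0][1] + B[1][2] = 8 + 7 = 15, A[0][2] + B[2][2] = -4 + -1 = -5) = -5 (attained at k = 2)
  C[1][0] = min over k of (A[1][0] + B[0][0] = -1 + 8 = 7, A[1][1] + B[1][0] = -1 + 0 = -1, A[1][2] + B[2][0] = 5 + -3 = 2) = -1 (attained at k = 1)
  C[1][1] = min over k of (A[1][0] + B[0][1] = -1 + -4 = -5, A[1][1] + B[1][1] = -1 + 4 = 3, A[1][2] + B[2][1] = 5 + 0 = 5) = -5 (attained at k = 0)
  C[1][2] = min over k of (A[1][0] + B[0][2] = -1 + 7 = 6, A[1][1] + B[1][2] = -1 + 7 = 6, A[1][2] + B[2][2] = 5 + -1 = 4) = 4 (attained at k = 2)
  C[2][0] = min over k of (A[2][0] + B[0][0] = 2 + 8 = 10, A[2][1] + B[1][0] = 0 + 0 = 0, A[2][2] + B[2][0] = -1 + -3 = -4) = -4 (attained at k = 2)
  C[2][1] = min over k of (A[2][0] + B[0][1] = 2 + -4 = -2, A[2][1] + B[1][1] = 0 + 4 = 4, A[2][2] + B[2][1] = -1 + 0 = -1) = -2 (attained at k = 0)
  C[2][2] = min over k of (A[2][0] + B[0][2] = 2 + 7 = 9, A[2][1] + B[1][2] = 0 + 7 = 7, A[2][2] + B[2][2] = -1 + -1 = -2) = -2 (attained at k = 2)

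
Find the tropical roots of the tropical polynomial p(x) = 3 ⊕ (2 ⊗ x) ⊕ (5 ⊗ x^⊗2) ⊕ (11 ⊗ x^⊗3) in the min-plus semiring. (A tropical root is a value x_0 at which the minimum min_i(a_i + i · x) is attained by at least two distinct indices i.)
Roots: {-6, -3, 1}

Each tropical root is a break point of the lower envelope of the lines y = a_i + i · x (there are 4 lines, with slopes 0, 1, ..., 3). Only the lines that attain the minimum somewhere contribute to roots; other lines are dominated. Here the surviving (envelope) indices are i = 3, i = 2, i = 1, i = 0.
Intersections between consecutive envelope lines give the roots: for adjacent envelope indices i < j the intersection is x = (a_i − a_j) / (j − i). Reading off the sorted break points: {-6, -3, 1}.
Verification: at each break x_0, at least two indices attain the minimum of min_i(a_i + i · x_0).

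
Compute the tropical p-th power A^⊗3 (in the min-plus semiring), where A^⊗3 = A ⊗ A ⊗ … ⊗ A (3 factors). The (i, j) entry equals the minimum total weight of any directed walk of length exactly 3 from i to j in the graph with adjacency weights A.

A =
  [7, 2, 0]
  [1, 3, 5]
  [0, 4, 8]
A^⊗3 =
  [5, 2, 0]
  [1, 5, 4]
  [0, 4, 5]

Each entry (A^⊗3)_ij equals the minimum over all length-3 walks i = v_0 → v_1 → … → v_3 = j of Σ_t A[v_t][v_{t+1}]. For example, for (i, j) = (0, 2) we minimise over 9 possible intermediate vertex sequences; the minimum is 0, attained along the walk 0 → 2 → 0 → 2.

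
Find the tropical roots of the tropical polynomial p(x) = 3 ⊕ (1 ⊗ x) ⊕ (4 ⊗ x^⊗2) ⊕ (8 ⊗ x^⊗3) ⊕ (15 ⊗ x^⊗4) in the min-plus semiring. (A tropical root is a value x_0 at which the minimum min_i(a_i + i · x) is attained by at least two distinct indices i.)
Roots: {-7, -4, -3, 2}

Each tropical root is a break point of the lower envelope of the lines y = a_i + i · x (there are 5 lines, with slopes 0, 1, ..., 4). Only the lines that attain the minimum somewhere contribute to roots; other lines are dominated. Here the surviving (envelope) indices are i = 4, i = 3, i = 2, i = 1, i = 0.
Intersections between consecutive envelope lines give the roots: for adjacent envelope indices i < j the intersection is x = (a_i − a_j) / (j − i). Reading off the sorted break points: {-7, -4, -3, 2}.
Verification: at each break x_0, at least two indices attain the minimum of min_i(a_i + i · x_0).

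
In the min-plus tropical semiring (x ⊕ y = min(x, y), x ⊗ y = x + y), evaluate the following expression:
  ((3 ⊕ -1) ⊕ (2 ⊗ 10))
((3 ⊕ -1) ⊕ (2 ⊗ 10)) = -1

Expand innermost to outermost. Recall ⊕ takes the minimum of its arguments and ⊗ takes their sum. Working out the expression ((3 ⊕ -1) ⊕ (2 ⊗ 10)) gives -1.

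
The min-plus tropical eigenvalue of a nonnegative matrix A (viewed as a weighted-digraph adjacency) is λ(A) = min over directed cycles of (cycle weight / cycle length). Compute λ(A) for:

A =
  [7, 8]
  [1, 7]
λ(A) = 9/2

Enumerate directed cycles and compute their means (weight / length). Sample:
  cycle 0 → 0: weight = 7, length = 1, mean = 7/1 ≈ 7.000
  cycle 1 → 1: weight = 7, length = 1, mean = 7/1 ≈ 7.000
  cycle 0 → 1 → 0: weight = 9, length = 2, mean = 9/2 ≈ 4.500
  cycle 1 → 0 → 1: weight = 9, length = 2, mean = 9/2 ≈ 4.500
Minimum mean = 4.500, attained e.g. along the cycle 0 → 1 → 0 with weight 9 and length 2. So λ(A) = 9/2 = 9/2.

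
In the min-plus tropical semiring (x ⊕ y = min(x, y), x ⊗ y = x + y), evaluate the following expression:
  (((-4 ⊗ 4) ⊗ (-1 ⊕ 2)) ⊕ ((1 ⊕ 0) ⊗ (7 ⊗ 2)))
(((-4 ⊗ 4) ⊗ (-1 ⊕ 2)) ⊕ ((1 ⊕ 0) ⊗ (7 ⊗ 2))) = -1

Expand innermost to outermost. Recall ⊕ takes the minimum of its arguments and ⊗ takes their sum. Working out the expression (((-4 ⊗ 4) ⊗ (-1 ⊕ 2)) ⊕ ((1 ⊕ 0) ⊗ (7 ⊗ 2))) gives -1.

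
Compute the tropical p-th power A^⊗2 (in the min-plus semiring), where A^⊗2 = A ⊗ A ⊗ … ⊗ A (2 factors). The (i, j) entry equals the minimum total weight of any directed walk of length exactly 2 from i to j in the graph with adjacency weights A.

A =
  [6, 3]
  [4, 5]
A^⊗2 =
  [7, 8]
  [9, 7]

Each entry (A^⊗2)_ij equals the minimum over all length-2 walks i = v_0 → v_1 → … → v_2 = j of Σ_t A[v_t][v_{t+1}]. For example, for (i, j) = (0, 1) we minimise over 2 possible intermediate vertex sequences; the minimum is 8, attained along the walk 0 → 1 → 1.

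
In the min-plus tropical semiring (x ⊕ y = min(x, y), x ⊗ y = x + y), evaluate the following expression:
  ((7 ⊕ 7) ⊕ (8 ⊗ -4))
((7 ⊕ 7) ⊕ (8 ⊗ -4)) = 4

Expand innermost to outermost. Recall ⊕ takes the minimum of its arguments and ⊗ takes their sum. Working out the expression ((7 ⊕ 7) ⊕ (8 ⊗ -4)) gives 4.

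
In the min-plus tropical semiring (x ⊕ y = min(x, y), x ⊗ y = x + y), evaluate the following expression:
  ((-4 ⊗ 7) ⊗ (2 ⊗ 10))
((-4 ⊗ 7) ⊗ (2 ⊗ 10)) = 15

Expand innermost to outermost. Recall ⊕ takes the minimum of its arguments and ⊗ takes their sum. Working out the expression ((-4 ⊗ 7) ⊗ (2 ⊗ 10)) gives 15.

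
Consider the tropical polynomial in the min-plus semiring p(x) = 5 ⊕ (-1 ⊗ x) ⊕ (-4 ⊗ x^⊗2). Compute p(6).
p(6) = 5

A tropical monomial a ⊗ x^⊗i evaluates to a + i · x. Evaluating each term at x = 6:
  Term 0 contributes 5 + 0 · 6 = 5
  Term 1 contributes -1 + 1 · 6 = 5
  Term 2 contributes -4 + 2 · 6 = 8
p(6) = ⊕ of these = min[5, 5, 8] = 5.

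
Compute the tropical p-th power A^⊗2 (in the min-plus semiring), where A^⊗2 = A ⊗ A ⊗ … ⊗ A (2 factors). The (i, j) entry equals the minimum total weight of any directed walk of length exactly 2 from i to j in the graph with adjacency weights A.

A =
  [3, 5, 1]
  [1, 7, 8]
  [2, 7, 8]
A^⊗2 =
  [3, 8, 4]
  [4, 6, 2]
  [5, 7, 3]

Each entry (A^⊗2)_ij equals the minimum over all length-2 walks i = v_0 → v_1 → … → v_2 = j of Σ_t A[v_t][v_{t+1}]. For example, for (i, j) = (0, 2) we minimise over 3 possible intermediate vertex sequences; the minimum is 4, attained along the walk 0 → 0 → 2.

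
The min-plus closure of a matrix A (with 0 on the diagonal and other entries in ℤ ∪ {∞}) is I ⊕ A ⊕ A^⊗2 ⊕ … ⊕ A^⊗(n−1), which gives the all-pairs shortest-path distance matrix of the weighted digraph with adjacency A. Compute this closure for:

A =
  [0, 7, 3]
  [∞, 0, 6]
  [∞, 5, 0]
Closure =
  [0, 7, 3]
  [∞, 0, 6]
  [∞, 5, 0]

This is the Floyd-Warshall all-pairs shortest-path computation. For each intermediate vertex k = 0, 1, …, 2, update dist[i][j] ← min(dist[i][j], dist[i][k] + dist[k][j]). The final matrix gives, for each (i, j), the minimum total weight of any directed path from i to j (possibly empty when i = j).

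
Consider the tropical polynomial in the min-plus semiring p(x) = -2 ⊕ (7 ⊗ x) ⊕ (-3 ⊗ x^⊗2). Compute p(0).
p(0) = -3

A tropical monomial a ⊗ x^⊗i evaluates to a + i · x. Evaluating each term at x = 0:
  Term 0 contributes -2 + 0 · 0 = -2
  Term 1 contributes 7 + 1 · 0 = 7
  Term 2 contributes -3 + 2 · 0 = -3
p(0) = ⊕ of these = min[-2, 7, -3] = -3.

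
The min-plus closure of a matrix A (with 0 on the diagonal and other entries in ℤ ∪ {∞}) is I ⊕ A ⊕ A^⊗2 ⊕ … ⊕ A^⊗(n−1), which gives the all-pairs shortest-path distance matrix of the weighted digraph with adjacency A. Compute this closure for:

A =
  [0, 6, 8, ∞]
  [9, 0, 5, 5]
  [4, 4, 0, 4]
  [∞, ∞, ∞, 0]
Closure =
  [0, 6, 8, 11]
  [9, 0, 5, 5]
  [4, 4, 0, 4]
  [∞, ∞, ∞, 0]

This is the Floyd-Warshall all-pairs shortest-path computation. For each intermediate vertex k = 0, 1, …, 3, update dist[i][j] ← min(dist[i][j], dist[i][k] + dist[k][j]). The final matrix gives, for each (i, j), the minimum total weight of any directed path from i to j (possibly empty when i = j).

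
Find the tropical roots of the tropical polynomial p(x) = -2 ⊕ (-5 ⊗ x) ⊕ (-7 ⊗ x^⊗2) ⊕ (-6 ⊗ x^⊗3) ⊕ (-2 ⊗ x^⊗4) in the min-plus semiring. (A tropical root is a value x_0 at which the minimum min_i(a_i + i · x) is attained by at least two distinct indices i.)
Roots: {-4, -1, 2, 3}

Each tropical root is a break point of the lower envelope of the lines y = a_i + i · x (there are 5 lines, with slopes 0, 1, ..., 4). Only the lines that attain the minimum somewhere contribute to roots; other lines are dominated. Here the surviving (envelope) indices are i = 4, i = 3, i = 2, i = 1, i = 0.
Intersections between consecutive envelope lines give the roots: for adjacent envelope indices i < j the intersection is x = (a_i − a_j) / (j − i). Reading off the sorted break points: {-4, -1, 2, 3}.
Verification: at each break x_0, at least two indices attain the minimum of min_i(a_i + i · x_0).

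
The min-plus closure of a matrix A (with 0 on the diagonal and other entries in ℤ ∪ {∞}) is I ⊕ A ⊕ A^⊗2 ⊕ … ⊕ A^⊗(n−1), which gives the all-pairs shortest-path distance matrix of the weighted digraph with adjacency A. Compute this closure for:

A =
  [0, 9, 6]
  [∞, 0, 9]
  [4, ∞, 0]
Closure =
  [0, 9, 6]
  [13, 0, 9]
  [4, 13, 0]

This is the Floyd-Warshall all-pairs shortest-path computation. For each intermediate vertex k = 0, 1, …, 2, update dist[i][j] ← min(dist[i][j], dist[i][k] + dist[k][j]). The final matrix gives, for each (i, j), the minimum total weight of any directed path from i to j (possibly empty when i = j).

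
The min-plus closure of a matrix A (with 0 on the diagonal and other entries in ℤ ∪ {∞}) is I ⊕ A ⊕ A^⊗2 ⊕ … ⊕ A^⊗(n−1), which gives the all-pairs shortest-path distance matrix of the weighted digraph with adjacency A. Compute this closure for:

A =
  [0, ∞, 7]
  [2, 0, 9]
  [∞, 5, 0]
Closure =
  [0, 12, 7]
  [2, 0, 9]
  [7, 5, 0]

This is the Floyd-Warshall all-pairs shortest-path computation. For each intermediate vertex k = 0, 1, …, 2, update dist[i][j] ← min(dist[i][j], dist[i][k] + dist[k][j]). The final matrix gives, for each (i, j), the minimum total weight of any directed path from i to j (possibly empty when i = j).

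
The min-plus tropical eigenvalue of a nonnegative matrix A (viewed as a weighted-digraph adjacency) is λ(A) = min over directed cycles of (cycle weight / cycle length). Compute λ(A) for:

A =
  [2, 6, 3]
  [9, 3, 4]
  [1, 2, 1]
λ(A) = 1

Enumerate directed cycles and compute their means (weight / length). Sample:
  cycle 0 → 0: weight = 2, length = 1, mean = 2/1 ≈ 2.000
  cycle 1 → 1: weight = 3, length = 1, mean = 3/1 ≈ 3.000
  cycle 2 → 2: weight = 1, length = 1, mean = 1/1 ≈ 1.000
  cycle 0 → 1 → 0: weight = 15, length = 2, mean = 15/2 ≈ 7.500
  cycle 0 → 2 → 0: weight = 4, length = 2, mean = 4/2 ≈ 2.000
  cycle 1 → 0 → 1: weight = 15, length = 2, mean = 15/2 ≈ 7.500
Minimum mean = 1.000, attained e.g. along the cycle 2 → 2 with weight 1 and length 1. So λ(A) = 1/1 = 1.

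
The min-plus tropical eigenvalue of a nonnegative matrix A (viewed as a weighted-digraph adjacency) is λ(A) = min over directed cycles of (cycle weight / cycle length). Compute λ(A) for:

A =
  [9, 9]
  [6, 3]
λ(A) = 3

Enumerate directed cycles and compute their means (weight / length). Sample:
  cycle 0 → 0: weight = 9, length = 1, mean = 9/1 ≈ 9.000
  cycle 1 → 1: weight = 3, length = 1, mean = 3/1 ≈ 3.000
  cycle 0 → 1 → 0: weight = 15, length = 2, mean = 15/2 ≈ 7.500
  cycle 1 → 0 → 1: weight = 15, length = 2, mean = 15/2 ≈ 7.500
Minimum mean = 3.000, attained e.g. along the cycle 1 → 1 with weight 3 and length 1. So λ(A) = 3/1 = 3.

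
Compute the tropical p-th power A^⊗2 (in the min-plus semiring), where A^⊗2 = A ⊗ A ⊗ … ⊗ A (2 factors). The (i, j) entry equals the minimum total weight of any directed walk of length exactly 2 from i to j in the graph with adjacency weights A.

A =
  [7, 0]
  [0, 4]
A^⊗2 =
  [0, 4]
  [4, 0]

Each entry (A^⊗2)_ij equals the minimum over all length-2 walks i = v_0 → v_1 → … → v_2 = j of Σ_t A[v_t][v_{t+1}]. For example, for (i, j) = (0, 1) we minimise over 2 possible intermediate vertex sequences; the minimum is 4, attained along the walk 0 → 1 → 1.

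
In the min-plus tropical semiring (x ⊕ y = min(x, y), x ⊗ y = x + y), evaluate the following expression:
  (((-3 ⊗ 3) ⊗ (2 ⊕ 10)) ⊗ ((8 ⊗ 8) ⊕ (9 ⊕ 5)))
(((-3 ⊗ 3) ⊗ (2 ⊕ 10)) ⊗ ((8 ⊗ 8) ⊕ (9 ⊕ 5))) = 7

Expand innermost to outermost. Recall ⊕ takes the minimum of its arguments and ⊗ takes their sum. Working out the expression (((-3 ⊗ 3) ⊗ (2 ⊕ 10)) ⊗ ((8 ⊗ 8) ⊕ (9 ⊕ 5))) gives 7.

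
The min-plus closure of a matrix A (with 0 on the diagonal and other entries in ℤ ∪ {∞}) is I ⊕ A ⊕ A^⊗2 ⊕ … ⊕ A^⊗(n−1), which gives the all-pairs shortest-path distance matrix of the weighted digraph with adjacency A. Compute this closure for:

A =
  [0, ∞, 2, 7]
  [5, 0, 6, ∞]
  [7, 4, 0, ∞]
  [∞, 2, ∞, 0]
Closure =
  [0, 6, 2, 7]
  [5, 0, 6, 12]
  [7, 4, 0, 14]
  [7, 2, 8, 0]

This is the Floyd-Warshall all-pairs shortest-path computation. For each intermediate vertex k = 0, 1, …, 3, update dist[i][j] ← min(dist[i][j], dist[i][k] + dist[k][j]). The final matrix gives, for each (i, j), the minimum total weight of any directed path from i to j (possibly empty when i = j).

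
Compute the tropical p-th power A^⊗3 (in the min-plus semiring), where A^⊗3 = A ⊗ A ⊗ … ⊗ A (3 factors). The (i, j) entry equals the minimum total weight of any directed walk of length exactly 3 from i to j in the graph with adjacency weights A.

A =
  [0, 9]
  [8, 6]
A^⊗3 =
  [0, 9]
  [8, 17]

Each entry (A^⊗3)_ij equals the minimum over all length-3 walks i = v_0 → v_1 → … → v_3 = j of Σ_t A[v_t][v_{t+1}]. For example, for (i, j) = (0, 1) we minimise over 4 possible intermediate vertex sequences; the minimum is 9, attained along the walk 0 → 0 → 0 → 1.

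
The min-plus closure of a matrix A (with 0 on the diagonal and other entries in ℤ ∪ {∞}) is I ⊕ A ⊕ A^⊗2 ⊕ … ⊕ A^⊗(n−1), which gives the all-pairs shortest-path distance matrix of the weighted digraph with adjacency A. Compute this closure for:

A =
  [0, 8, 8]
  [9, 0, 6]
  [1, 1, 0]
Closure =
  [0, 8, 8]
  [7, 0, 6]
  [1, 1, 0]

This is the Floyd-Warshall all-pairs shortest-path computation. For each intermediate vertex k = 0, 1, …, 2, update dist[i][j] ← min(dist[i][j], dist[i][k] + dist[k][j]). The final matrix gives, for each (i, j), the minimum total weight of any directed path from i to j (possibly empty when i = j).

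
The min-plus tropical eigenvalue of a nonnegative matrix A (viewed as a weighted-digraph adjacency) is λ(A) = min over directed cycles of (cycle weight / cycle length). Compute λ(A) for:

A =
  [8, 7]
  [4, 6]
λ(A) = 11/2

Enumerate directed cycles and compute their means (weight / length). Sample:
  cycle 0 → 0: weight = 8, length = 1, mean = 8/1 ≈ 8.000
  cycle 1 → 1: weight = 6, length = 1, mean = 6/1 ≈ 6.000
  cycle 0 → 1 → 0: weight = 11, length = 2, mean = 11/2 ≈ 5.500
  cycle 1 → 0 → 1: weight = 11, length = 2, mean = 11/2 ≈ 5.500
Minimum mean = 5.500, attained e.g. along the cycle 0 → 1 → 0 with weight 11 and length 2. So λ(A) = 11/2 = 11/2.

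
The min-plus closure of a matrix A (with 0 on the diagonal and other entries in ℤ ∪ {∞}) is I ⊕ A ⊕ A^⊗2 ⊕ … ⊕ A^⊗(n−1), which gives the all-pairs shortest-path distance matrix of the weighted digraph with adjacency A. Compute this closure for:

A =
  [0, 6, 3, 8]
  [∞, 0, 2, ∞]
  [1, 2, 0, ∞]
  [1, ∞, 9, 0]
Closure =
  [0, 5, 3, 8]
  [3, 0, 2, 11]
  [1, 2, 0, 9]
  [1, 6, 4, 0]

This is the Floyd-Warshall all-pairs shortest-path computation. For each intermediate vertex k = 0, 1, …, 3, update dist[i][j] ← min(dist[i][j], dist[i][k] + dist[k][j]). The final matrix gives, for each (i, j), the minimum total weight of any directed path from i to j (possibly empty when i = j).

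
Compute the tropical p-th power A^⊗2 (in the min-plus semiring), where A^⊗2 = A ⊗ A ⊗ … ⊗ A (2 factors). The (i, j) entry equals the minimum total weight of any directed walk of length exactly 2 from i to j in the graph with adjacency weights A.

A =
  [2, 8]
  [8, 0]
A^⊗2 =
  [4, 8]
  [8, 0]

Each entry (A^⊗2)_ij equals the minimum over all length-2 walks i = v_0 → v_1 → … → v_2 = j of Σ_t A[v_t][v_{t+1}]. For example, for (i, j) = (0, 1) we minimise over 2 possible intermediate vertex sequences; the minimum is 8, attained along the walk 0 → 1 → 1.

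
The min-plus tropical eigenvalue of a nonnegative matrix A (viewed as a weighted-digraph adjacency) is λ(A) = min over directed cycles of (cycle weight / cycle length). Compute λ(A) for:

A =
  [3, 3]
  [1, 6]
λ(A) = 2

Enumerate directed cycles and compute their means (weight / length). Sample:
  cycle 0 → 0: weight = 3, length = 1, mean = 3/1 ≈ 3.000
  cycle 1 → 1: weight = 6, length = 1, mean = 6/1 ≈ 6.000
  cycle 0 → 1 → 0: weight = 4, length = 2, mean = 4/2 ≈ 2.000
  cycle 1 → 0 → 1: weight = 4, length = 2, mean = 4/2 ≈ 2.000
Minimum mean = 2.000, attained e.g. along the cycle 0 → 1 → 0 with weight 4 and length 2. So λ(A) = 4/2 = 2.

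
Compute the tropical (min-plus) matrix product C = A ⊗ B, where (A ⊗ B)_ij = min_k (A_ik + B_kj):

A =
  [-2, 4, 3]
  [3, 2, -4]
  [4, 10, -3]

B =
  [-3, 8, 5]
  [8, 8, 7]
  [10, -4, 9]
A ⊗ B =
  [-5, -1, 3]
  [0, -8, 5]
  [1, -7, 6]

Apply the min-plus product entry-by-entry:
  C[0][0] = min over k of (A[0][0] + B[0][0] = -2 + -3 = -5, A[0][1] + B[1][0] = 4 + 8 = 12, A[0][2] + B[2][0] = 3 + 10 = 13) = -5 (attained at k = 0)
  C[0][1] = min over k of (A[0][0] + B[0][1] = -2 + 8 = 6, A[0][1] + B[1][1] = 4 + 8 = 12, A[0][2] + B[2][1] = 3 + -4 = -1) = -1 (attained at k = 2)
  C[0][2] = min over k of (A[0][0] + B[0][2] = -2 + 5 = 3, A[0][1] + B[1][2] = 4 + 7 = 11, A[0][2] + B[2][2] = 3 + 9 = 12) = 3 (attained at k = 0)
  C[1][0] = min over k of (A[1][0] + B[0][0] = 3 + -3 = 0, A[1][1] + B[1][0] = 2 + 8 = 10, A[1][2] + B[2][0] = -4 + 10 = 6) = 0 (attained at k = 0)
  C[1][1] = min over k of (A[1][0] + B[0][1] = 3 + 8 = 11, A[1][1] + B[1][1] = 2 + 8 = 10, A[1][2] + B[2][1] = -4 + -4 = -8) = -8 (attained at k = 2)
  C[1][2] = min over k of (A[1][0] + B[0][2] = 3 + 5 = 8, A[1][1] + B[1][2] = 2 + 7 = 9, A[1][2] + B[2][2] = -4 + 9 = 5) = 5 (attained at k = 2)
  C[2][0] = min over k of (A[2][0] + B[0][0] = 4 + -3 = 1, A[2][1] + B[1][0] = 10 + 8 = 18, A[2][2] + B[2][0] = -3 + 10 = 7) = 1 (attained at k = 0)
  C[2][1] = min over k of (A[2][0] + B[0][1] = 4 + 8 = 12, A[2][1] + B[1][1] = 10 + 8 = 18, A[2][2] + B[2][1] = -3 + -4 = -7) = -7 (attained at k = 2)
  C[2][2] = min over k of (A[2][0] + B[0][2] = 4 + 5 = 9, A[2][1] + B[1][2] = 10 + 7 = 17, A[2][2] + B[2][2] = -3 + 9 = 6) = 6 (attained at k = 2)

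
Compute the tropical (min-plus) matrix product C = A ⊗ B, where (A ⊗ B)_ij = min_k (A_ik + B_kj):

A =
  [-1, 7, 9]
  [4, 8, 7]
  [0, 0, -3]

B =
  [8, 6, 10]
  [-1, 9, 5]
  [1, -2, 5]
A ⊗ B =
  [6, 5, 9]
  [7, 5, 12]
  [-2, -5, 2]

Apply the min-plus product entry-by-entry:
  C[0][0] = min over k of (A[0][0] + B[0][0] = -1 + 8 = 7, A[0][1] + B[1][0] = 7 + -1 = 6, A[0][2] + B[2][0] = 9 + 1 = 10) = 6 (attained at k = 1)
  C[0][1] = min over k of (A[0][0] + B[0][1] = -1 + 6 = 5, A[0][1] + B[1][1] = 7 + 9 = 16, A[0][2] + B[2][1] = 9 + -2 = 7) = 5 (attained at k = 0)
  C[0][2] = min over k of (A[0][0] + B[0][2] = -1 + 10 = 9, A[0][1] + B[1][2] = 7 + 5 = 12, A[0][2] + B[2][2] = 9 + 5 = 14) = 9 (attained at k = 0)
  C[1][0] = min over k of (A[1][0] + B[0][0] = 4 + 8 = 12, A[1][1] + B[1][0] = 8 + -1 = 7, A[1][2] + B[2][0] = 7 + 1 = 8) = 7 (attained at k = 1)
  C[1][1] = min over k of (A[1][0] + B[0][1] = 4 + 6 = 10, A[1][1] + B[1][1] = 8 + 9 = 17, A[1][2] + B[2][1] = 7 + -2 = 5) = 5 (attained at k = 2)
  C[1][2] = min over k of (A[1][0] + B[0][2] = 4 + 10 = 14, A[1][1] + B[1][2] = 8 + 5 = 13, A[1][2] + B[2][2] = 7 + 5 = 12) = 12 (attained at k = 2)
  C[2][0] = min over k of (A[2][0] + B[0][0] = 0 + 8 = 8, A[2][1] + B[1][0] = 0 + -1 = -1, A[2][2] + B[2][0] = -3 + 1 = -2) = -2 (attained at k = 2)
  C[2][1] = min over k of (A[2][0] + B[0][1] = 0 + 6 = 6, A[2][1] + B[1][1] = 0 + 9 = 9, A[2][2] + B[2][1] = -3 + -2 = -5) = -5 (attained at k = 2)
  C[2][2] = min over k of (A[2][0] + B[0][2] = 0 + 10 = 10, A[2][1] + B[1][2] = 0 + 5 = 5, A[2][2] + B[2][2] = -3 + 5 = 2) = 2 (attained at k = 2)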